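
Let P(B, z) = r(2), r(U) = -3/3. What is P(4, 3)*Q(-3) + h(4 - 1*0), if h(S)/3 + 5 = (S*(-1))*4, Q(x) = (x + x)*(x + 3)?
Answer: -63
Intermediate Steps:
Q(x) = 2*x*(3 + x) (Q(x) = (2*x)*(3 + x) = 2*x*(3 + x))
r(U) = -1 (r(U) = -3*1/3 = -1)
P(B, z) = -1
h(S) = -15 - 12*S (h(S) = -15 + 3*((S*(-1))*4) = -15 + 3*(-S*4) = -15 + 3*(-4*S) = -15 - 12*S)
P(4, 3)*Q(-3) + h(4 - 1*0) = -2*(-3)*(3 - 3) + (-15 - 12*(4 - 1*0)) = -2*(-3)*0 + (-15 - 12*(4 + 0)) = -1*0 + (-15 - 12*4) = 0 + (-15 - 48) = 0 - 63 = -63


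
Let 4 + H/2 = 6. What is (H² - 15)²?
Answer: 1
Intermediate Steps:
H = 4 (H = -8 + 2*6 = -8 + 12 = 4)
(H² - 15)² = (4² - 15)² = (16 - 15)² = 1² = 1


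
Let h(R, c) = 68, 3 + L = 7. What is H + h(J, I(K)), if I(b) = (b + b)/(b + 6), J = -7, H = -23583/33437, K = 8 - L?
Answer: 2250133/33437 ≈ 67.295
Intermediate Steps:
L = 4 (L = -3 + 7 = 4)
K = 4 (K = 8 - 1*4 = 8 - 4 = 4)
H = -23583/33437 (H = -23583*1/33437 = -23583/33437 ≈ -0.70530)
I(b) = 2*b/(6 + b) (I(b) = (2*b)/(6 + b) = 2*b/(6 + b))
H + h(J, I(K)) = -23583/33437 + 68 = 2250133/33437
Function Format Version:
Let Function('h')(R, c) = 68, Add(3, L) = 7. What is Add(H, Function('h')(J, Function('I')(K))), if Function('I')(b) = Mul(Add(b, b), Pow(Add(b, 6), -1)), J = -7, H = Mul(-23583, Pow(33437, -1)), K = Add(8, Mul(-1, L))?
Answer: Rational(2250133, 33437) ≈ 67.295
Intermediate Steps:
L = 4 (L = Add(-3, 7) = 4)
K = 4 (K = Add(8, Mul(-1, 4)) = Add(8, -4) = 4)
H = Rational(-23583, 33437) (H = Mul(-23583, Rational(1, 33437)) = Rational(-23583, 33437) ≈ -0.70530)
Function('I')(b) = Mul(2, b, Pow(Add(6, b), -1)) (Function('I')(b) = Mul(Mul(2, b), Pow(Add(6, b), -1)) = Mul(2, b, Pow(Add(6, b), -1)))
Add(H, Function('h')(J, Function('I')(K))) = Add(Rational(-23583, 33437), 68) = Rational(2250133, 33437)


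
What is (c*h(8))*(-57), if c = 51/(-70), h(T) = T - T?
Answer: 0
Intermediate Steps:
h(T) = 0
c = -51/70 (c = 51*(-1/70) = -51/70 ≈ -0.72857)
(c*h(8))*(-57) = -51/70*0*(-57) = 0*(-57) = 0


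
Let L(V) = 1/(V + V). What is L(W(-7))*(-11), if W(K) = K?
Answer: 11/14 ≈ 0.78571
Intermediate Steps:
L(V) = 1/(2*V)
L(W(-7))*(-11) = ((1/2)/(-7))*(-11) = ((1/2)*(-1/7))*(-11) = -1/14*(-11) = 11/14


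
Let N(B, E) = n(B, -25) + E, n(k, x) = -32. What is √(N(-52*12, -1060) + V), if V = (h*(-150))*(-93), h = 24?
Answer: 2*√83427 ≈ 577.67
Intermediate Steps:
N(B, E) = -32 + E
V = 334800 (V = (24*(-150))*(-93) = -3600*(-93) = 334800)
√(N(-52*12, -1060) + V) = √((-32 - 1060) + 334800) = √(-1092 + 334800) = √333708 = 2*√83427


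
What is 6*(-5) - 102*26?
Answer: -2682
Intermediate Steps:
6*(-5) - 102*26 = -30 - 2652 = -2682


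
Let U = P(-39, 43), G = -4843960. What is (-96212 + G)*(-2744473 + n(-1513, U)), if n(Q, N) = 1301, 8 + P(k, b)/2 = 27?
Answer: 13551741505584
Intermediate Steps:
P(k, b) = 38 (P(k, b) = -16 + 2*27 = -16 + 54 = 38)
U = 38
(-96212 + G)*(-2744473 + n(-1513, U)) = (-96212 - 4843960)*(-2744473 + 1301) = -4940172*(-2743172) = 13551741505584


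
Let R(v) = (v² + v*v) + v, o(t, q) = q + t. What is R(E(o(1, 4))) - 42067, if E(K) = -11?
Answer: -41836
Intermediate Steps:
R(v) = v + 2*v² (R(v) = (v² + v²) + v = 2*v² + v = v + 2*v²)
R(E(o(1, 4))) - 42067 = -11*(1 + 2*(-11)) - 42067 = -11*(1 - 22) - 42067 = -11*(-21) - 42067 = 231 - 42067 = -41836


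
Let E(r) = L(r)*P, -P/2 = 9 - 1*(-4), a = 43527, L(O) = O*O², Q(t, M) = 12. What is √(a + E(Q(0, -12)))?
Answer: I*√1401 ≈ 37.43*I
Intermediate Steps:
L(O) = O³
P = -26 (P = -2*(9 - 1*(-4)) = -2*(9 + 4) = -2*13 = -26)
E(r) = -26*r³ (E(r) = r³*(-26) = -26*r³)
√(a + E(Q(0, -12))) = √(43527 - 26*12³) = √(43527 - 26*1728) = √(43527 - 44928) = √(-1401) = I*√1401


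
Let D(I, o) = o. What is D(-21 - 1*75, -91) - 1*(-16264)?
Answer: 16173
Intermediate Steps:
D(-21 - 1*75, -91) - 1*(-16264) = -91 - 1*(-16264) = -91 + 16264 = 16173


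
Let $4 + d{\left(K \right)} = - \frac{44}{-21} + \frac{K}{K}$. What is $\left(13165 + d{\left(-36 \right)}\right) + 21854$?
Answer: $\frac{735380}{21} \approx 35018.0$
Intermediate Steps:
$d{\left(K \right)} = - \frac{19}{21}$ ($d{\left(K \right)} = -4 + \left(- \frac{44}{-21} + \frac{K}{K}\right) = -4 + \left(\left(-44\right) \left(- \frac{1}{21}\right) + 1\right) = -4 + \left(\frac{44}{21} + 1\right) = -4 + \frac{65}{21} = - \frac{19}{21}$)
$\left(13165 + d{\left(-36 \right)}\right) + 21854 = \left(13165 - \frac{19}{21}\right) + 21854 = \frac{276446}{21} + 21854 = \frac{735380}{21}$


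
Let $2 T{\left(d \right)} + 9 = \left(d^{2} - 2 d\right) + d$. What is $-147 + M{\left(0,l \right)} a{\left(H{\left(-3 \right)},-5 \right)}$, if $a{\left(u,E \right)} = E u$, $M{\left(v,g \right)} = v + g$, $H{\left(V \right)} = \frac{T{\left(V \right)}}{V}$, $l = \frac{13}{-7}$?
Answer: $- \frac{2123}{14} \approx -151.64$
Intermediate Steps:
$T{\left(d \right)} = - \frac{9}{2} + \frac{d^{2}}{2} - \frac{d}{2}$ ($T{\left(d \right)} = - \frac{9}{2} + \frac{\left(d^{2} - 2 d\right) + d}{2} = - \frac{9}{2} + \frac{d^{2} - d}{2} = - \frac{9}{2} + \left(\frac{d^{2}}{2} - \frac{d}{2}\right) = - \frac{9}{2} + \frac{d^{2}}{2} - \frac{d}{2}$)
$l = - \frac{13}{7}$ ($l = 13 \left(- \frac{1}{7}\right) = - \frac{13}{7} \approx -1.8571$)
$H{\left(V \right)} = \frac{- \frac{9}{2} + \frac{V^{2}}{2} - \frac{V}{2}}{V}$
$M{\left(v,g \right)} = g + v$
$-147 + M{\left(0,l \right)} a{\left(H{\left(-3 \right)},-5 \right)} = -147 + \left(- \frac{13}{7} + 0\right) \left(- 5 \frac{-9 + \left(-3\right)^{2} - -3}{2 \left(-3\right)}\right) = -147 - \frac{13 \left(- 5 \cdot \frac{1}{2} \left(- \frac{1}{3}\right) \left(-9 + 9 + 3\right)\right)}{7} = -147 - \frac{13 \left(- 5 \cdot \frac{1}{2} \left(- \frac{1}{3}\right) 3\right)}{7} = -147 - \frac{13 \left(\left(-5\right) \left(- \frac{1}{2}\right)\right)}{7} = -147 - \frac{65}{14} = - \frac{2123}{14}$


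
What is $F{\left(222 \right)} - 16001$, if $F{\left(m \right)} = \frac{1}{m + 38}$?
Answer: $- \frac{4160259}{260} \approx -16001.0$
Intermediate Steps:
$F{\left(m \right)} = \frac{1}{38 + m}$
$F{\left(222 \right)} - 16001 = \frac{1}{38 + 222} - 16001 = \frac{1}{260} - 16001 = - \frac{4160259}{260}$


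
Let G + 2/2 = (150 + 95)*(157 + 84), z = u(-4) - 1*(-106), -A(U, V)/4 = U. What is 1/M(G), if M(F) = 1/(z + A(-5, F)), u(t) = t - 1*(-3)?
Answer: 125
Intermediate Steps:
A(U, V) = -4*U
u(t) = 3 + t (u(t) = t + 3 = 3 + t)
z = 105 (z = (3 - 4) - 1*(-106) = -1 + 106 = 105)
G = 59044 (G = -1 + (150 + 95)*(157 + 84) = -1 + 245*241 = -1 + 59045 = 59044)
M(F) = 1/125 (M(F) = 1/(105 - 4*(-5)) = 1/(105 + 20) = 1/125)
1/M(G) = 1/(1/125) = 125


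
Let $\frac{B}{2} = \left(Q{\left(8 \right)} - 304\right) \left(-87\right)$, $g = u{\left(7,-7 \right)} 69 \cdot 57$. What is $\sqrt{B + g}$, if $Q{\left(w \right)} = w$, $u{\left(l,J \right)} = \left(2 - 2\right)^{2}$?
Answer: $4 \sqrt{3219} \approx 226.94$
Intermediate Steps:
$u{\left(l,J \right)} = 0$ ($u{\left(l,J \right)} = 0^{2} = 0$)
$g = 0$ ($g = 0 \cdot 69 \cdot 57 = 0 \cdot 57 = 0$)
$B = 51504$ ($B = 2 \left(8 - 304\right) \left(-87\right) = 2 \left(\left(-296\right) \left(-87\right)\right) = 2 \cdot 25752 = 51504$)
$\sqrt{B + g} = \sqrt{51504 + 0} = \sqrt{51504} = 4 \sqrt{3219}$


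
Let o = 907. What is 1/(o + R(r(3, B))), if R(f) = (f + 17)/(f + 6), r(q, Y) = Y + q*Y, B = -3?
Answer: 6/5437 ≈ 0.0011036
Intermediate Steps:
r(q, Y) = Y + Y*q
R(f) = (17 + f)/(6 + f)
1/(o + R(r(3, B))) = 1/(907 + (17 - 3*(1 + 3))/(6 - 3*(1 + 3))) = 1/(907 + (17 - 3*4)/(6 - 3*4)) = 1/(907 + (17 - 12)/(6 - 12)) = 1/(907 + 5/(-6)) = 1/(907 - 1/6*5) = 1/(907 - 5/6) = 1/(5437/6) = 6/5437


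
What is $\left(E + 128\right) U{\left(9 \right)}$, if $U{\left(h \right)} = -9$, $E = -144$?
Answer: $144$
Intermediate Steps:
$\left(E + 128\right) U{\left(9 \right)} = \left(-144 + 128\right) \left(-9\right) = \left(-16\right) \left(-9\right) = 144$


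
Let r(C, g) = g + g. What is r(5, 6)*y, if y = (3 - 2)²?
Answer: 12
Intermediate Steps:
r(C, g) = 2*g
y = 1 (y = 1² = 1)
r(5, 6)*y = (2*6)*1 = 12*1 = 12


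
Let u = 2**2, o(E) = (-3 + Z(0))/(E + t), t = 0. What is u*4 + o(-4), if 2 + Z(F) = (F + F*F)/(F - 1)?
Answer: 69/4 ≈ 17.250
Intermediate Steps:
Z(F) = -2 + (F + F**2)/(-1 + F) (Z(F) = -2 + (F + F*F)/(F - 1) = -2 + (F + F**2)/(-1 + F))
o(E) = -5/E (o(E) = (-3 + (2 + 0**2 - 1*0)/(-1 + 0))/(E + 0) = (-3 + (2 + 0 + 0)/(-1))/E = (-3 - 1*2)/E = (-3 - 2)/E = -5/E)
u = 4
u*4 + o(-4) = 4*4 - 5/(-4) = 16 - 5*(-1/4) = 16 + 5/4 = 69/4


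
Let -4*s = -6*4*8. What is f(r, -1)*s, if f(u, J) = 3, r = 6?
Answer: 144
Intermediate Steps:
s = 48 (s = -(-6*4)*8/4 = -(-6)*8 = -¼*(-192) = 48)
f(r, -1)*s = 3*48 = 144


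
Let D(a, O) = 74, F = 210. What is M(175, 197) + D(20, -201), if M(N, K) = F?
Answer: 284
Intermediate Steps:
M(N, K) = 210
M(175, 197) + D(20, -201) = 210 + 74 = 284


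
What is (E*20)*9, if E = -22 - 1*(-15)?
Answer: -1260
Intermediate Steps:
E = -7 (E = -22 + 15 = -7)
(E*20)*9 = -7*20*9 = -140*9 = -1260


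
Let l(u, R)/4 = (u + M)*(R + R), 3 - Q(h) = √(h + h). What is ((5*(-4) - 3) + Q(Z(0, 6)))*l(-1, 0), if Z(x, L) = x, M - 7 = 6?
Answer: 0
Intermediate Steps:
M = 13 (M = 7 + 6 = 13)
Q(h) = 3 - √2*√h (Q(h) = 3 - √(h + h) = 3 - √(2*h) = 3 - √2*√h)
l(u, R) = 8*R*(13 + u) (l(u, R) = 4*((u + 13)*(R + R)) = 4*((13 + u)*(2*R)) = 4*(2*R*(13 + u)) = 8*R*(13 + u))
((5*(-4) - 3) + Q(Z(0, 6)))*l(-1, 0) = ((5*(-4) - 3) + (3 - √2*√0))*(8*0*(13 - 1)) = ((-20 - 3) + (3 - 1*√2*0))*(8*0*12) = (-23 + (3 + 0))*0 = (-23 + 3)*0 = -20*0 = 0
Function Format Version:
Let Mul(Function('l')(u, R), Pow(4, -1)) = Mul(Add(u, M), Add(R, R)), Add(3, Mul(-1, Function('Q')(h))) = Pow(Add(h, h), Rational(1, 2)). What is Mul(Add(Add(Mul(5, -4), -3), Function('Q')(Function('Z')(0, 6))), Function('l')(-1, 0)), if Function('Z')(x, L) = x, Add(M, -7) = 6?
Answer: 0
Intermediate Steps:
M = 13 (M = Add(7, 6) = 13)
Function('Q')(h) = Add(3, Mul(-1, Pow(2, Rational(1, 2)), Pow(h, Rational(1, 2)))) (Function('Q')(h) = Add(3, Mul(-1, Pow(Add(h, h), Rational(1, 2)))) = Add(3, Mul(-1, Pow(Mul(2, h), Rational(1, 2)))) = Add(3, Mul(-1, Mul(Pow(2, Rational(1, 2)), Pow(h, Rational(1, 2))))) = Add(3, Mul(-1, Pow(2, Rational(1, 2)), Pow(h, Rational(1, 2)))))
Function('l')(u, R) = Mul(8, R, Add(13, u)) (Function('l')(u, R) = Mul(4, Mul(Add(u, 13), Add(R, R))) = Mul(4, Mul(Add(13, u), Mul(2, R))) = Mul(4, Mul(2, R, Add(13, u))) = Mul(8, R, Add(13, u)))
Mul(Add(Add(Mul(5, -4), -3), Function('Q')(Function('Z')(0, 6))), Function('l')(-1, 0)) = Mul(Add(Add(Mul(5, -4), -3), Add(3, Mul(-1, Pow(2, Rational(1, 2)), Pow(0, Rational(1, 2))))), Mul(8, 0, Add(13, -1))) = Mul(Add(Add(-20, -3), Add(3, Mul(-1, Pow(2, Rational(1, 2)), 0))), Mul(8, 0, 12)) = Mul(Add(-23, Add(3, 0)), 0) = Mul(Add(-23, 3), 0) = Mul(-20, 0) = 0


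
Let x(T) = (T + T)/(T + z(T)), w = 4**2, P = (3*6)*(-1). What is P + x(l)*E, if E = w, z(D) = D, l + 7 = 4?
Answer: -2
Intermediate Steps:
l = -3 (l = -7 + 4 = -3)
P = -18 (P = 18*(-1) = -18)
w = 16
x(T) = 1 (x(T) = (T + T)/(T + T) = (2*T)/((2*T)) = (2*T)*(1/(2*T)) = 1)
E = 16
P + x(l)*E = -18 + 1*16 = -18 + 16 = -2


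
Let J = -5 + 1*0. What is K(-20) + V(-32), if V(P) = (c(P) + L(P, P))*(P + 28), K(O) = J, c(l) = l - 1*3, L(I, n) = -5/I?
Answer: 1075/8 ≈ 134.38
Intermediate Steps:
c(l) = -3 + l (c(l) = l - 3 = -3 + l)
J = -5 (J = -5 + 0 = -5)
K(O) = -5
V(P) = (28 + P)*(-3 + P - 5/P) (V(P) = ((-3 + P) - 5/P)*(P + 28) = (-3 + P - 5/P)*(28 + P) = (28 + P)*(-3 + P - 5/P))
K(-20) + V(-32) = -5 + (-89 + (-32)² - 140/(-32) + 25*(-32)) = -5 + (-89 + 1024 - 140*(-1/32) - 800) = -5 + (-89 + 1024 + 35/8 - 800) = -5 + 1115/8 = 1075/8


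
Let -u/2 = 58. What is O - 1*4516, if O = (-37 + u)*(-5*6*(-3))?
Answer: -18286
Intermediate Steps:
u = -116 (u = -2*58 = -116)
O = -13770 (O = (-37 - 116)*(-5*6*(-3)) = -(-4590)*(-3) = -153*90 = -13770)
O - 1*4516 = -13770 - 1*4516 = -13770 - 4516 = -18286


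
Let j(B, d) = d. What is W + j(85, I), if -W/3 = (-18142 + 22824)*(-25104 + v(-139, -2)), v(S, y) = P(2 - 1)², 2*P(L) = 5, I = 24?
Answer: 705046041/2 ≈ 3.5252e+8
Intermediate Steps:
P(L) = 5/2 (P(L) = (½)*5 = 5/2)
v(S, y) = 25/4 (v(S, y) = (5/2)² = 25/4)
W = 705045993/2 (W = -3*(-18142 + 22824)*(-25104 + 25/4) = -14046*(-100391)/4 = -3*(-235015331/2) = 705045993/2 ≈ 3.5252e+8)
W + j(85, I) = 705045993/2 + 24 = 705046041/2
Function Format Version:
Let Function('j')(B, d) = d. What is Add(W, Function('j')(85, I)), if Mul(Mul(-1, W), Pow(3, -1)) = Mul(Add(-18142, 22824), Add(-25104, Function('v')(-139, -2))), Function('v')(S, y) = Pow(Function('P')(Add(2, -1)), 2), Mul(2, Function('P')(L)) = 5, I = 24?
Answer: Rational(705046041, 2) ≈ 3.5252e+8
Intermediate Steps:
Function('P')(L) = Rational(5, 2) (Function('P')(L) = Mul(Rational(1, 2), 5) = Rational(5, 2))
Function('v')(S, y) = Rational(25, 4) (Function('v')(S, y) = Pow(Rational(5, 2), 2) = Rational(25, 4))
W = Rational(705045993, 2) (W = Mul(-3, Mul(Add(-18142, 22824), Add(-25104, Rational(25, 4)))) = Mul(-3, Mul(4682, Rational(-100391, 4))) = Mul(-3, Rational(-235015331, 2)) = Rational(705045993, 2) ≈ 3.5252e+8)
Add(W, Function('j')(85, I)) = Add(Rational(705045993, 2), 24) = Rational(705046041, 2)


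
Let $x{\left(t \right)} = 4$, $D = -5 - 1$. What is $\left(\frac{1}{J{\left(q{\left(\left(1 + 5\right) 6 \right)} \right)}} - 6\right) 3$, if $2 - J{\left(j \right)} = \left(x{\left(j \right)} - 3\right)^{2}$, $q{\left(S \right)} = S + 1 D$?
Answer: $-15$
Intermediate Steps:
$D = -6$ ($D = -5 - 1 = -6$)
$q{\left(S \right)} = -6 + S$ ($q{\left(S \right)} = S + 1 \left(-6\right) = S - 6 = -6 + S$)
$J{\left(j \right)} = 1$ ($J{\left(j \right)} = 2 - \left(4 - 3\right)^{2} = 2 - 1^{2} = 2 - 1 = 1$)
$\left(\frac{1}{J{\left(q{\left(\left(1 + 5\right) 6 \right)} \right)}} - 6\right) 3 = \left(1^{-1} - 6\right) 3 = \left(1 - 6\right) 3 = \left(-5\right) 3 = -15$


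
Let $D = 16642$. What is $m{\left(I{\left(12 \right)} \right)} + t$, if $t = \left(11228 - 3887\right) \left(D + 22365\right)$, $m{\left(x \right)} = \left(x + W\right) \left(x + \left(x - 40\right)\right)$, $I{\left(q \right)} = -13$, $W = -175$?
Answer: $286362795$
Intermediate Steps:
$m{\left(x \right)} = \left(-175 + x\right) \left(-40 + 2 x\right)$ ($m{\left(x \right)} = \left(x - 175\right) \left(x + \left(x - 40\right)\right) = \left(-175 + x\right) \left(x + \left(x - 40\right)\right) = \left(-175 + x\right) \left(x + \left(-40 + x\right)\right) = \left(-175 + x\right) \left(-40 + 2 x\right)$)
$t = 286350387$ ($t = \left(11228 - 3887\right) \left(16642 + 22365\right) = 7341 \cdot 39007 = 286350387$)
$m{\left(I{\left(12 \right)} \right)} + t = \left(7000 - -5070 + 2 \left(-13\right)^{2}\right) + 286350387 = \left(7000 + 5070 + 2 \cdot 169\right) + 286350387 = \left(7000 + 5070 + 338\right) + 286350387 = 12408 + 286350387 = 286362795$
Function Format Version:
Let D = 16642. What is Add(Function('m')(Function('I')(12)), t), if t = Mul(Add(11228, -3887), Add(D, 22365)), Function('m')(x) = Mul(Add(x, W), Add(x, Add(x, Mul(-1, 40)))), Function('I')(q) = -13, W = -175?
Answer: 286362795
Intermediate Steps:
Function('m')(x) = Mul(Add(-175, x), Add(-40, Mul(2, x))) (Function('m')(x) = Mul(Add(x, -175), Add(x, Add(x, Mul(-1, 40)))) = Mul(Add(-175, x), Add(x, Add(x, -40))) = Mul(Add(-175, x), Add(x, Add(-40, x))) = Mul(Add(-175, x), Add(-40, Mul(2, x))))
t = 286350387 (t = Mul(Add(11228, -3887), Add(16642, 22365)) = Mul(7341, 39007) = 286350387)
Add(Function('m')(Function('I')(12)), t) = Add(Add(7000, Mul(-390, -13), Mul(2, Pow(-13, 2))), 286350387) = Add(Add(7000, 5070, Mul(2, 169)), 286350387) = Add(Add(7000, 5070, 338), 286350387) = Add(12408, 286350387) = 286362795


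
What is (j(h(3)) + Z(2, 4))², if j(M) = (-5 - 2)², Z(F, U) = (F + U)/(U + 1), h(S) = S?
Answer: 63001/25 ≈ 2520.0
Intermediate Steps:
Z(F, U) = (F + U)/(1 + U)
j(M) = 49 (j(M) = (-7)² = 49)
(j(h(3)) + Z(2, 4))² = (49 + (2 + 4)/(1 + 4))² = (49 + 6/5)² = (251/5)² = 63001/25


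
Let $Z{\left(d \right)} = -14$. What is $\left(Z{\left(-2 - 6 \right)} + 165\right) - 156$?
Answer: $-5$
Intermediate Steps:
$\left(Z{\left(-2 - 6 \right)} + 165\right) - 156 = \left(-14 + 165\right) - 156 = 151 - 156 = -5$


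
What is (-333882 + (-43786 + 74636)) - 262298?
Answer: -565330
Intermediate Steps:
(-333882 + (-43786 + 74636)) - 262298 = (-333882 + 30850) - 262298 = -303032 - 262298 = -565330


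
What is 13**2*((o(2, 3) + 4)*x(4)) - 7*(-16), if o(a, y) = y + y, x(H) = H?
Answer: 6872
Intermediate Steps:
o(a, y) = 2*y
13**2*((o(2, 3) + 4)*x(4)) - 7*(-16) = 13**2*((2*3 + 4)*4) - 7*(-16) = 169*((6 + 4)*4) + 112 = 169*(10*4) + 112 = 169*40 + 112 = 6760 + 112 = 6872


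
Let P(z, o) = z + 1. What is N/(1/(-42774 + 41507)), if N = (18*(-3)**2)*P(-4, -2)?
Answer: 615762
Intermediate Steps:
P(z, o) = 1 + z
N = -486 (N = (18*(-3)**2)*(1 - 4) = (18*9)*(-3) = 162*(-3) = -486)
N/(1/(-42774 + 41507)) = -486/(1/(-42774 + 41507)) = -486/(1/(-1267)) = -486/(-1/1267) = -486*(-1267) = 615762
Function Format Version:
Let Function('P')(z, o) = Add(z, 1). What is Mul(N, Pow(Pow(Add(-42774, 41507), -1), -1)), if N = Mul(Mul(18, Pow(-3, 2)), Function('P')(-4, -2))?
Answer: 615762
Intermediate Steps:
Function('P')(z, o) = Add(1, z)
N = -486 (N = Mul(Mul(18, Pow(-3, 2)), Add(1, -4)) = Mul(Mul(18, 9), -3) = Mul(162, -3) = -486)
Mul(N, Pow(Pow(Add(-42774, 41507), -1), -1)) = Mul(-486, Pow(Pow(Add(-42774, 41507), -1), -1)) = Mul(-486, Pow(Pow(-1267, -1), -1)) = Mul(-486, Pow(Rational(-1, 1267), -1)) = Mul(-486, -1267) = 615762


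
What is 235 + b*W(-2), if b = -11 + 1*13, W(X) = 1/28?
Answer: 3291/14 ≈ 235.07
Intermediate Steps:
W(X) = 1/28
b = 2 (b = -11 + 13 = 2)
235 + b*W(-2) = 235 + 2*(1/28) = 235 + 1/14 = 3291/14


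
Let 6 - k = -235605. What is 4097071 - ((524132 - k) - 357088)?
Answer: 4165638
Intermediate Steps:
k = 235611 (k = 6 - 1*(-235605) = 6 + 235605 = 235611)
4097071 - ((524132 - k) - 357088) = 4097071 - ((524132 - 1*235611) - 357088) = 4097071 - ((524132 - 235611) - 357088) = 4097071 - (288521 - 357088) = 4097071 - 1*(-68567) = 4097071 + 68567 = 4165638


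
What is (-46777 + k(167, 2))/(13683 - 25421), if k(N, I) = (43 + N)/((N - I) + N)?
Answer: 7764877/1948508 ≈ 3.9850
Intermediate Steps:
k(N, I) = (43 + N)/(-I + 2*N)
(-46777 + k(167, 2))/(13683 - 25421) = (-46777 + (-43 - 1*167)/(2 - 2*167))/(13683 - 25421) = (-46777 + (-43 - 167)/(2 - 334))/(-11738) = (-46777 - 210/(-332))*(-1/11738) = (-46777 - 1/332*(-210))*(-1/11738) = (-46777 + 105/166)*(-1/11738) = -7764877/166*(-1/11738) = 7764877/1948508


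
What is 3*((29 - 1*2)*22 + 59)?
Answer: 1959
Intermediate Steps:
3*((29 - 1*2)*22 + 59) = 3*((29 - 2)*22 + 59) = 3*(27*22 + 59) = 3*(594 + 59) = 3*653 = 1959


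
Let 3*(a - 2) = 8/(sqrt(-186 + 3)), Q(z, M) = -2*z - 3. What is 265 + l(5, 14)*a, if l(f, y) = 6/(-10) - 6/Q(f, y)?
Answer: 17207/65 + 8*I*sqrt(183)/3965 ≈ 264.72 + 0.027294*I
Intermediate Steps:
Q(z, M) = -3 - 2*z
a = 2 - 8*I*sqrt(183)/549 (a = 2 + (8/(sqrt(-186 + 3)))/3 = 2 + (8/(sqrt(-183)))/3 = 2 + (8/((I*sqrt(183))))/3 = 2 + (8*(-I*sqrt(183)/183))/3 = 2 + (-8*I*sqrt(183)/183)/3 = 2 - 8*I*sqrt(183)/549 ≈ 2.0 - 0.19713*I)
l(f, y) = -3/5 - 6/(-3 - 2*f) (l(f, y) = 6/(-10) - 6/(-3 - 2*f) = 6*(-1/10) - 6/(-3 - 2*f) = -3/5 - 6/(-3 - 2*f))
265 + l(5, 14)*a = 265 + (3*(7 - 2*5)/(5*(3 + 2*5)))*(2 - 8*I*sqrt(183)/549) = 265 + (3*(7 - 10)/(5*(3 + 10)))*(2 - 8*I*sqrt(183)/549) = 265 + ((3/5)*(-3)/13)*(2 - 8*I*sqrt(183)/549) = 265 + ((3/5)*(1/13)*(-3))*(2 - 8*I*sqrt(183)/549) = 265 - 9*(2 - 8*I*sqrt(183)/549)/65 = 265 + (-18/65 + 8*I*sqrt(183)/3965) = 17207/65 + 8*I*sqrt(183)/3965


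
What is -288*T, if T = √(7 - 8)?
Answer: -288*I ≈ -288.0*I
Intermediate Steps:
T = I (T = √(-1) = I ≈ 1.0*I)
-288*T = -288*I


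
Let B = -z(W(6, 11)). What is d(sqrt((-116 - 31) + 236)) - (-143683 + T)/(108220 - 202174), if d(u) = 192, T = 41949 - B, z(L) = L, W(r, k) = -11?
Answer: 854163/4474 ≈ 190.92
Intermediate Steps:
B = 11 (B = -1*(-11) = 11)
T = 41938 (T = 41949 - 1*11 = 41949 - 11 = 41938)
d(sqrt((-116 - 31) + 236)) - (-143683 + T)/(108220 - 202174) = 192 - (-143683 + 41938)/(108220 - 202174) = 192 - (-101745)/(-93954) = 192 - (-101745)*(-1)/93954 = 192 - 1*4845/4474 = 192 - 4845/4474 = 854163/4474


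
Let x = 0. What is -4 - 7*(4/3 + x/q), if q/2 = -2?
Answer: -40/3 ≈ -13.333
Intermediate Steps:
q = -4 (q = 2*(-2) = -4)
-4 - 7*(4/3 + x/q) = -4 - 7*(4/3 + 0/(-4)) = -4 - 7*(4*(⅓) + 0*(-¼)) = -4 - 7*(4/3 + 0) = -4 - 7*4/3 = -4 - 28/3 = -40/3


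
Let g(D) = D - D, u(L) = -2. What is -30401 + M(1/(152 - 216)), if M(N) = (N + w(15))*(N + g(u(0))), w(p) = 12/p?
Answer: -622612731/20480 ≈ -30401.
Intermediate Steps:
g(D) = 0
M(N) = N*(⅘ + N) (M(N) = (N + 12/15)*(N + 0) = (N + 12*(1/15))*N = (N + ⅘)*N = (⅘ + N)*N = N*(⅘ + N))
-30401 + M(1/(152 - 216)) = -30401 + (4 + 5/(152 - 216))/(5*(152 - 216)) = -30401 + (⅕)*(4 + 5/(-64))/(-64) = -30401 + (⅕)*(-1/64)*(4 + 5*(-1/64)) = -30401 + (⅕)*(-1/64)*(4 - 5/64) = -30401 + (⅕)*(-1/64)*(251/64) = -30401 - 251/20480 = -622612731/20480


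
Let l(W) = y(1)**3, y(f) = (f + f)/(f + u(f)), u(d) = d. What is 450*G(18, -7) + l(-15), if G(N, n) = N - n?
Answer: 11251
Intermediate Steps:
y(f) = 1 (y(f) = (f + f)/(f + f) = (2*f)/((2*f)) = (2*f)*(1/(2*f)) = 1)
l(W) = 1 (l(W) = 1**3 = 1)
450*G(18, -7) + l(-15) = 450*(18 - 1*(-7)) + 1 = 450*(18 + 7) + 1 = 450*25 + 1 = 11250 + 1 = 11251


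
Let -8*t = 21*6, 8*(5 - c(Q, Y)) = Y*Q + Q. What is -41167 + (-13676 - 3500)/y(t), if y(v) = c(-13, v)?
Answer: -24438737/607 ≈ -40262.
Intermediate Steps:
c(Q, Y) = 5 - Q/8 - Q*Y/8 (c(Q, Y) = 5 - (Y*Q + Q)/8 = 5 - (Q*Y + Q)/8 = 5 - (Q + Q*Y)/8 = 5 + (-Q/8 - Q*Y/8) = 5 - Q/8 - Q*Y/8)
t = -63/4 (t = -21*6/8 = -⅛*126 = -63/4 ≈ -15.750)
y(v) = 53/8 + 13*v/8 (y(v) = 5 - ⅛*(-13) - ⅛*(-13)*v = 5 + 13/8 + 13*v/8 = 53/8 + 13*v/8)
-41167 + (-13676 - 3500)/y(t) = -41167 + (-13676 - 3500)/(53/8 + (13/8)*(-63/4)) = -41167 - 17176/(53/8 - 819/32) = -41167 - 17176/(-607/32) = -41167 - 17176*(-32/607) = -41167 + 549632/607 = -24438737/607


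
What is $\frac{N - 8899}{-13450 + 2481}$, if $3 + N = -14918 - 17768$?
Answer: $\frac{41588}{10969} \approx 3.7914$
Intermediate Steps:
$N = -32689$ ($N = -3 - 32686 = -32689$)
$\frac{N - 8899}{-13450 + 2481} = \frac{-32689 - 8899}{-13450 + 2481} = - \frac{41588}{-10969} = \left(-41588\right) \left(- \frac{1}{10969}\right) = \frac{41588}{10969}$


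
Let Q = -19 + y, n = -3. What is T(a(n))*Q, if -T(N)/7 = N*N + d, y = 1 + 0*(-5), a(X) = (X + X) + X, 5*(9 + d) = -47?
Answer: 39438/5 ≈ 7887.6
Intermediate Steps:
d = -92/5 (d = -9 + (⅕)*(-47) = -9 - 47/5 = -92/5 ≈ -18.400)
a(X) = 3*X (a(X) = 2*X + X = 3*X)
y = 1 (y = 1 + 0 = 1)
T(N) = 644/5 - 7*N² (T(N) = -7*(N*N - 92/5) = -7*(N² - 92/5) = -7*(-92/5 + N²) = 644/5 - 7*N²)
Q = -18 (Q = -19 + 1 = -18)
T(a(n))*Q = (644/5 - 7*(3*(-3))²)*(-18) = (644/5 - 7*(-9)²)*(-18) = (644/5 - 7*81)*(-18) = (644/5 - 567)*(-18) = -2191/5*(-18) = 39438/5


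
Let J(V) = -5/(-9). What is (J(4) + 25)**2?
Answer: 52900/81 ≈ 653.09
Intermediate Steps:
J(V) = 5/9 (J(V) = -5*(-1/9) = 5/9)
(J(4) + 25)**2 = (5/9 + 25)**2 = (230/9)**2 = 52900/81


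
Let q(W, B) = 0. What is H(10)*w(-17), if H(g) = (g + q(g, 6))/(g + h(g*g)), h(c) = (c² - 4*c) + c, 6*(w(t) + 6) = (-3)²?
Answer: -9/1942 ≈ -0.0046344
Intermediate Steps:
w(t) = -9/2 (w(t) = -6 + (⅙)*(-3)² = -6 + (⅙)*9 = -6 + 3/2 = -9/2)
h(c) = c² - 3*c
H(g) = g/(g + g²*(-3 + g²)) (H(g) = (g + 0)/(g + (g*g)*(-3 + g*g)) = g/(g + g²*(-3 + g²)))
H(10)*w(-17) = -9/2/(1 + 10*(-3 + 10²)) = -9/2/(1 + 10*(-3 + 100)) = -9/2/(1 + 10*97) = -9/2/(1 + 970) = -9/2/971 = (1/971)*(-9/2) = -9/1942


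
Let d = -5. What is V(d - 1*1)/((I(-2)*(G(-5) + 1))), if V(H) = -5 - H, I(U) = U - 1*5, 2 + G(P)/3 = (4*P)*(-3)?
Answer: -1/1225 ≈ -0.00081633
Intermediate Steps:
G(P) = -6 - 36*P (G(P) = -6 + 3*((4*P)*(-3)) = -6 + 3*(-12*P) = -6 - 36*P)
I(U) = -5 + U (I(U) = U - 5 = -5 + U)
V(d - 1*1)/((I(-2)*(G(-5) + 1))) = (-5 - (-5 - 1*1))/(((-5 - 2)*((-6 - 36*(-5)) + 1))) = (-5 - (-5 - 1))/((-7*((-6 + 180) + 1))) = (-5 - 1*(-6))/((-7*(174 + 1))) = (-5 + 6)/((-7*175)) = 1/(-1225) = 1*(-1/1225) = -1/1225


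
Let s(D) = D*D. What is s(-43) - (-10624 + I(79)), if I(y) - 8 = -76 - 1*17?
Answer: 12558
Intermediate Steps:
I(y) = -85 (I(y) = 8 + (-76 - 1*17) = 8 + (-76 - 17) = 8 - 93 = -85)
s(D) = D²
s(-43) - (-10624 + I(79)) = (-43)² - (-10624 - 85) = 1849 - 1*(-10709) = 1849 + 10709 = 12558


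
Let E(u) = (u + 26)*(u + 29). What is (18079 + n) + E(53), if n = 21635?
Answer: 46192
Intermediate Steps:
E(u) = (26 + u)*(29 + u)
(18079 + n) + E(53) = (18079 + 21635) + (754 + 53² + 55*53) = 39714 + (754 + 2809 + 2915) = 39714 + 6478 = 46192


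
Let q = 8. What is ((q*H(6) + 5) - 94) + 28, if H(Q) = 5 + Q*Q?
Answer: 267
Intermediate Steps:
H(Q) = 5 + Q²
((q*H(6) + 5) - 94) + 28 = ((8*(5 + 6²) + 5) - 94) + 28 = ((8*(5 + 36) + 5) - 94) + 28 = ((8*41 + 5) - 94) + 28 = ((328 + 5) - 94) + 28 = (333 - 94) + 28 = 239 + 28 = 267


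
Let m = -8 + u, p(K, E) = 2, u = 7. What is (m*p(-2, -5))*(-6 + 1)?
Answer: 10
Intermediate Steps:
m = -1 (m = -8 + 7 = -1)
(m*p(-2, -5))*(-6 + 1) = (-1*2)*(-6 + 1) = -2*(-5) = 10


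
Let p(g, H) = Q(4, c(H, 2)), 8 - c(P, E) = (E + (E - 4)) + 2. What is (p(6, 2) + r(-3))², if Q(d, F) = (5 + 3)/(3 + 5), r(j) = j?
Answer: 4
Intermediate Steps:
c(P, E) = 10 - 2*E (c(P, E) = 8 - ((E + (E - 4)) + 2) = 8 - ((E + (-4 + E)) + 2) = 8 - ((-4 + 2*E) + 2) = 8 - (-2 + 2*E) = 8 + (2 - 2*E) = 10 - 2*E)
Q(d, F) = 1 (Q(d, F) = 8/8 = 8*(⅛) = 1)
p(g, H) = 1
(p(6, 2) + r(-3))² = (1 - 3)² = (-2)² = 4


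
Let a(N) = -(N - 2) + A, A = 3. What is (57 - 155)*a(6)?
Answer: 98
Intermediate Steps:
a(N) = 5 - N (a(N) = -(N - 2) + 3 = -(-2 + N) + 3 = (2 - N) + 3 = 5 - N)
(57 - 155)*a(6) = (57 - 155)*(5 - 1*6) = -98*(5 - 6) = -98*(-1) = 98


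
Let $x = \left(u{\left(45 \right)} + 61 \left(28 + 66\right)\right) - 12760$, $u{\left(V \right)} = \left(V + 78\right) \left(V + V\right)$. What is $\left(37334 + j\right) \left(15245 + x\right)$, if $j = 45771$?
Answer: $1603012345$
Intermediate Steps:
$u{\left(V \right)} = 2 V \left(78 + V\right)$ ($u{\left(V \right)} = \left(78 + V\right) 2 V = 2 V \left(78 + V\right)$)
$x = 4044$ ($x = \left(2 \cdot 45 \left(78 + 45\right) + 61 \left(28 + 66\right)\right) - 12760 = \left(2 \cdot 45 \cdot 123 + 61 \cdot 94\right) - 12760 = \left(11070 + 5734\right) - 12760 = 16804 - 12760 = 4044$)
$\left(37334 + j\right) \left(15245 + x\right) = \left(37334 + 45771\right) \left(15245 + 4044\right) = 83105 \cdot 19289 = 1603012345$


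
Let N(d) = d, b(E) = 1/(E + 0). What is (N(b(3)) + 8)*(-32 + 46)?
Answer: 350/3 ≈ 116.67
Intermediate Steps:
b(E) = 1/E
(N(b(3)) + 8)*(-32 + 46) = (1/3 + 8)*(-32 + 46) = (1/3 + 8)*14 = (25/3)*14 = 350/3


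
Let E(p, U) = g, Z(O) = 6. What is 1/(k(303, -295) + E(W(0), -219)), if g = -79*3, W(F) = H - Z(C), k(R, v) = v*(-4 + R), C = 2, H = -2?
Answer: -1/88442 ≈ -1.1307e-5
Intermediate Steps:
W(F) = -8 (W(F) = -2 - 1*6 = -2 - 6 = -8)
g = -237
E(p, U) = -237
1/(k(303, -295) + E(W(0), -219)) = 1/(-295*(-4 + 303) - 237) = 1/(-295*299 - 237) = 1/(-88205 - 237) = 1/(-88442) = -1/88442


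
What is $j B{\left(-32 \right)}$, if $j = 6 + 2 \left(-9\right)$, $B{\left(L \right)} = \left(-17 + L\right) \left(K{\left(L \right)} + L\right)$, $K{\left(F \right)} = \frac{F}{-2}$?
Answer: $-9408$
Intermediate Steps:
$K{\left(F \right)} = - \frac{F}{2}$ ($K{\left(F \right)} = F \left(- \frac{1}{2}\right) = - \frac{F}{2}$)
$B{\left(L \right)} = \frac{L \left(-17 + L\right)}{2}$ ($B{\left(L \right)} = \left(-17 + L\right) \left(- \frac{L}{2} + L\right) = \left(-17 + L\right) \frac{L}{2} = \frac{L \left(-17 + L\right)}{2}$)
$j = -12$ ($j = 6 - 18 = -12$)
$j B{\left(-32 \right)} = - 12 \cdot \frac{1}{2} \left(-32\right) \left(-17 - 32\right) = - 12 \cdot \frac{1}{2} \left(-32\right) \left(-49\right) = \left(-12\right) 784 = -9408$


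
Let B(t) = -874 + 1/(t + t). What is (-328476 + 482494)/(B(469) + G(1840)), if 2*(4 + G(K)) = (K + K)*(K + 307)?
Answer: 144468884/3704726677 ≈ 0.038996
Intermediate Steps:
B(t) = -874 + 1/(2*t)
G(K) = -4 + K*(307 + K) (G(K) = -4 + ((K + K)*(K + 307))/2 = -4 + ((2*K)*(307 + K))/2 = -4 + (2*K*(307 + K))/2 = -4 + K*(307 + K))
(-328476 + 482494)/(B(469) + G(1840)) = (-328476 + 482494)/((-874 + (1/2)/469) + (-4 + 1840**2 + 307*1840)) = 154018/((-874 + (1/2)*(1/469)) + (-4 + 3385600 + 564880)) = 154018/((-874 + 1/938) + 3950476) = 154018/(-819811/938 + 3950476) = 154018/(3704726677/938) = 154018*(938/3704726677) = 144468884/3704726677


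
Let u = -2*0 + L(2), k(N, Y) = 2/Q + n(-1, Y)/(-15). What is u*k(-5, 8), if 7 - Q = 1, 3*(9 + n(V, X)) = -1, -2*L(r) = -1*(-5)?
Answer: -43/18 ≈ -2.3889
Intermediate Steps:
L(r) = -5/2 (L(r) = -(-1)*(-5)/2 = -½*5 = -5/2)
n(V, X) = -28/3 (n(V, X) = -9 + (⅓)*(-1) = -9 - ⅓ = -28/3)
Q = 6 (Q = 7 - 1*1 = 7 - 1 = 6)
k(N, Y) = 43/45 (k(N, Y) = 2/6 - 28/3/(-15) = 2*(⅙) - 28/3*(-1/15) = ⅓ + 28/45 = 43/45)
u = -5/2 (u = -2*0 - 5/2 = 0 - 5/2 = -5/2 ≈ -2.5000)
u*k(-5, 8) = -5/2*43/45 = -43/18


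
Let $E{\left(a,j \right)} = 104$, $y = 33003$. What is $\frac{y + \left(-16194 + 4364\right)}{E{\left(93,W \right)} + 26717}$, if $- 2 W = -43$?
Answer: $\frac{21173}{26821} \approx 0.78942$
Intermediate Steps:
$W = \frac{43}{2}$ ($W = \left(- \frac{1}{2}\right) \left(-43\right) = \frac{43}{2} \approx 21.5$)
$\frac{y + \left(-16194 + 4364\right)}{E{\left(93,W \right)} + 26717} = \frac{33003 + \left(-16194 + 4364\right)}{104 + 26717} = \frac{33003 - 11830}{26821} = 21173 \cdot \frac{1}{26821} = \frac{21173}{26821}$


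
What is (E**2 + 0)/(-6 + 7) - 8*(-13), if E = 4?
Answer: 120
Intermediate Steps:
(E**2 + 0)/(-6 + 7) - 8*(-13) = (4**2 + 0)/(-6 + 7) - 8*(-13) = (16 + 0)/1 + 104 = 16*1 + 104 = 16 + 104 = 120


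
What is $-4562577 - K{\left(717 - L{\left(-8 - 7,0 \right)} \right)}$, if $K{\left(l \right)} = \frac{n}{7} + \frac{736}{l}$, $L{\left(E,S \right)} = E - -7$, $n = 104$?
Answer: $- \frac{23155158827}{5075} \approx -4.5626 \cdot 10^{6}$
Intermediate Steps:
$L{\left(E,S \right)} = 7 + E$ ($L{\left(E,S \right)} = E + 7 = 7 + E$)
$K{\left(l \right)} = \frac{104}{7} + \frac{736}{l}$
$-4562577 - K{\left(717 - L{\left(-8 - 7,0 \right)} \right)} = -4562577 - \left(\frac{104}{7} + \frac{736}{717 - \left(7 - 15\right)}\right) = -4562577 - \left(\frac{104}{7} + \frac{736}{717 - -8}\right) = -4562577 - \left(\frac{104}{7} + \frac{736}{717 + 8}\right) = -4562577 - \left(\frac{104}{7} + \frac{736}{725}\right) = -4562577 - \frac{80552}{5075} = - \frac{23155158827}{5075}$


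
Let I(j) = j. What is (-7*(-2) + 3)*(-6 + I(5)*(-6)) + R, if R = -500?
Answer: -1112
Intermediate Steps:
(-7*(-2) + 3)*(-6 + I(5)*(-6)) + R = (-7*(-2) + 3)*(-6 + 5*(-6)) - 500 = (14 + 3)*(-6 - 30) - 500 = 17*(-36) - 500 = -612 - 500 = -1112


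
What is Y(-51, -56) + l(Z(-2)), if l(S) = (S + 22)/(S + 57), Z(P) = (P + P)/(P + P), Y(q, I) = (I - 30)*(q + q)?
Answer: 508799/58 ≈ 8772.4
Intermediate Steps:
Y(q, I) = 2*q*(-30 + I) (Y(q, I) = (-30 + I)*(2*q) = 2*q*(-30 + I))
Z(P) = 1 (Z(P) = (2*P)/((2*P)) = (2*P)*(1/(2*P)) = 1)
l(S) = (22 + S)/(57 + S)
Y(-51, -56) + l(Z(-2)) = 2*(-51)*(-30 - 56) + (22 + 1)/(57 + 1) = 2*(-51)*(-86) + 23/58 = 8772 + (1/58)*23 = 8772 + 23/58 = 508799/58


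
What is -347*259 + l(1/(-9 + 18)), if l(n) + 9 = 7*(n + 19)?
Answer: -807734/9 ≈ -89748.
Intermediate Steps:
l(n) = 124 + 7*n (l(n) = -9 + 7*(n + 19) = -9 + 7*(19 + n) = -9 + (133 + 7*n) = 124 + 7*n)
-347*259 + l(1/(-9 + 18)) = -347*259 + (124 + 7/(-9 + 18)) = -89873 + (124 + 7/9) = -89873 + 1123/9 = -807734/9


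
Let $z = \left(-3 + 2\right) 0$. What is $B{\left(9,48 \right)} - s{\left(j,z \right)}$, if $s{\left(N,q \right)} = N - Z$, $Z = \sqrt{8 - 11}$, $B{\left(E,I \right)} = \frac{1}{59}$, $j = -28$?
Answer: $\frac{1653}{59} + i \sqrt{3} \approx 28.017 + 1.732 i$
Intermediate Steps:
$B{\left(E,I \right)} = \frac{1}{59}$
$Z = i \sqrt{3}$ ($Z = \sqrt{-3} = i \sqrt{3} \approx 1.732 i$)
$z = 0$ ($z = \left(-1\right) 0 = 0$)
$s{\left(N,q \right)} = N - i \sqrt{3}$
$B{\left(9,48 \right)} - s{\left(j,z \right)} = \frac{1}{59} - \left(-28 - i \sqrt{3}\right) = \frac{1}{59} + \left(28 + i \sqrt{3}\right) = \frac{1653}{59} + i \sqrt{3}$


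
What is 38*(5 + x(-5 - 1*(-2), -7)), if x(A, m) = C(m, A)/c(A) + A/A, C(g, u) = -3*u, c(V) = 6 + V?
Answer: 342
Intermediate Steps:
x(A, m) = 1 - 3*A/(6 + A) (x(A, m) = (-3*A)/(6 + A) + A/A = -3*A/(6 + A) + 1 = 1 - 3*A/(6 + A))
38*(5 + x(-5 - 1*(-2), -7)) = 38*(5 + 2*(3 - (-5 - 1*(-2)))/(6 + (-5 - 1*(-2)))) = 38*(5 + 2*(3 - (-5 + 2))/(6 + (-5 + 2))) = 38*(5 + 2*(3 - 1*(-3))/(6 - 3)) = 38*(5 + 2*(3 + 3)/3) = 38*(5 + 2*(1/3)*6) = 38*(5 + 4) = 38*9 = 342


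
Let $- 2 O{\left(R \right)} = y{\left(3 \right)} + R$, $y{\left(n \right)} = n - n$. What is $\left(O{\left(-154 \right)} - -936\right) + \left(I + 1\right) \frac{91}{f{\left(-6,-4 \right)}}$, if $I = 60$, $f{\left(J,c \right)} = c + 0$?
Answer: $- \frac{1499}{4} \approx -374.75$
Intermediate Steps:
$y{\left(n \right)} = 0$
$O{\left(R \right)} = - \frac{R}{2}$ ($O{\left(R \right)} = - \frac{0 + R}{2} = - \frac{R}{2}$)
$f{\left(J,c \right)} = c$
$\left(O{\left(-154 \right)} - -936\right) + \left(I + 1\right) \frac{91}{f{\left(-6,-4 \right)}} = \left(\left(- \frac{1}{2}\right) \left(-154\right) - -936\right) + \left(60 + 1\right) \frac{91}{-4} = \left(77 + 936\right) + 61 \cdot 91 \left(- \frac{1}{4}\right) = 1013 + 61 \left(- \frac{91}{4}\right) = 1013 - \frac{5551}{4} = - \frac{1499}{4}$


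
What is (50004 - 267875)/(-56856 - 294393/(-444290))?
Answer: 8799809690/2296387077 ≈ 3.8320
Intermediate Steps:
(50004 - 267875)/(-56856 - 294393/(-444290)) = -217871/(-56856 - 294393*(-1/444290)) = -217871/(-56856 + 26763/40390) = -217871/(-2296387077/40390) = -217871*(-40390/2296387077) = 8799809690/2296387077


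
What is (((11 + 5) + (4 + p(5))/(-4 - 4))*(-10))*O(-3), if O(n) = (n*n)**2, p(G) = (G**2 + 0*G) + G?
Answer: -19035/2 ≈ -9517.5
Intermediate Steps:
p(G) = G + G**2 (p(G) = (G**2 + 0) + G = G**2 + G = G + G**2)
O(n) = n**4 (O(n) = (n**2)**2 = n**4)
(((11 + 5) + (4 + p(5))/(-4 - 4))*(-10))*O(-3) = (((11 + 5) + (4 + 5*(1 + 5))/(-4 - 4))*(-10))*(-3)**4 = ((16 + (4 + 5*6)/(-8))*(-10))*81 = ((16 + (4 + 30)*(-1/8))*(-10))*81 = ((16 + 34*(-1/8))*(-10))*81 = ((16 - 17/4)*(-10))*81 = ((47/4)*(-10))*81 = -235/2*81 = -19035/2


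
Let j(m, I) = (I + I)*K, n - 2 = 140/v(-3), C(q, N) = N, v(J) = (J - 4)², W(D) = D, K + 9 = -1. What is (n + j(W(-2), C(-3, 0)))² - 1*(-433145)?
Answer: 21225261/49 ≈ 4.3317e+5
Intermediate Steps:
K = -10 (K = -9 - 1 = -10)
v(J) = (-4 + J)²
n = 34/7 (n = 2 + 140/((-4 - 3)²) = 2 + 140/((-7)²) = 2 + 140/49 = 2 + 140*(1/49) = 2 + 20/7 = 34/7 ≈ 4.8571)
j(m, I) = -20*I (j(m, I) = (I + I)*(-10) = (2*I)*(-10) = -20*I)
(n + j(W(-2), C(-3, 0)))² - 1*(-433145) = (34/7 - 20*0)² - 1*(-433145) = (34/7 + 0)² + 433145 = (34/7)² + 433145 = 1156/49 + 433145 = 21225261/49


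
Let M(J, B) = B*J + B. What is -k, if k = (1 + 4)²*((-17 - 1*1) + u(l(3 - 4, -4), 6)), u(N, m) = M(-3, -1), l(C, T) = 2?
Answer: 400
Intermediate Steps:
M(J, B) = B + B*J
u(N, m) = 2 (u(N, m) = -(1 - 3) = -1*(-2) = 2)
k = -400 (k = (1 + 4)²*((-17 - 1*1) + 2) = 5²*((-17 - 1) + 2) = 25*(-18 + 2) = 25*(-16) = -400)
-k = -1*(-400) = 400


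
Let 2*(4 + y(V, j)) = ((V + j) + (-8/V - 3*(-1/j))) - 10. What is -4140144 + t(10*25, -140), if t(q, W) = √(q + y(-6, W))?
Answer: -4140144 + √29750910/420 ≈ -4.1401e+6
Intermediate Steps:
y(V, j) = -9 + V/2 + j/2 - 4/V + 3/(2*j) (y(V, j) = -4 + (((V + j) + (-8/V - 3*(-1/j))) - 10)/2 = -4 + (((V + j) + (-8/V - (-3)/j)) - 10)/2 = -4 + (((V + j) + (-8/V + 3/j)) - 10)/2 = -4 + ((V + j - 8/V + 3/j) - 10)/2 = -4 + (-10 + V + j - 8/V + 3/j)/2 = -4 + (-5 + V/2 + j/2 - 4/V + 3/(2*j)) = -9 + V/2 + j/2 - 4/V + 3/(2*j))
t(q, W) = √(-34/3 + q + W/2 + 3/(2*W)) (t(q, W) = √(q + (-9 + (½)*(-6) + W/2 - 4/(-6) + 3/(2*W))) = √(q + (-9 - 3 + W/2 - 4*(-⅙) + 3/(2*W))) = √(q + (-9 - 3 + W/2 + ⅔ + 3/(2*W))) = √(q + (-34/3 + W/2 + 3/(2*W))) = √(-34/3 + q + W/2 + 3/(2*W)))
-4140144 + t(10*25, -140) = -4140144 + √(-408 + 18*(-140) + 36*(10*25) + 54/(-140))/6 = -4140144 + √(-408 - 2520 + 36*250 + 54*(-1/140))/6 = -4140144 + √(-408 - 2520 + 9000 - 27/70)/6 = -4140144 + √(425013/70)/6 = -4140144 + (√29750910/70)/6 = -4140144 + √29750910/420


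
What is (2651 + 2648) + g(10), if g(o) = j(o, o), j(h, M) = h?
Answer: 5309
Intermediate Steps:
g(o) = o
(2651 + 2648) + g(10) = (2651 + 2648) + 10 = 5299 + 10 = 5309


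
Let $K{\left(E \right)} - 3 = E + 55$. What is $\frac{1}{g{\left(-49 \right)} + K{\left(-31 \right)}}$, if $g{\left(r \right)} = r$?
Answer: $- \frac{1}{22} \approx -0.045455$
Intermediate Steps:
$K{\left(E \right)} = 58 + E$ ($K{\left(E \right)} = 3 + \left(E + 55\right) = 3 + \left(55 + E\right) = 58 + E$)
$\frac{1}{g{\left(-49 \right)} + K{\left(-31 \right)}} = \frac{1}{-49 + \left(58 - 31\right)} = \frac{1}{-49 + 27} = \frac{1}{-22} = - \frac{1}{22}$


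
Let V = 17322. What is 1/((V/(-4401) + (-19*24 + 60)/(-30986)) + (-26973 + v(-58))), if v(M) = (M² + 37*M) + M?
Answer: -22728231/586772992919 ≈ -3.8734e-5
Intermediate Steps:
v(M) = M² + 38*M
1/((V/(-4401) + (-19*24 + 60)/(-30986)) + (-26973 + v(-58))) = 1/((17322/(-4401) + (-19*24 + 60)/(-30986)) + (-26973 - 58*(38 - 58))) = 1/((17322*(-1/4401) + (-456 + 60)*(-1/30986)) + (-26973 - 58*(-20))) = 1/((-5774/1467 - 396*(-1/30986)) + (-26973 + 1160)) = 1/((-5774/1467 + 198/15493) - 25813) = 1/(-89166116/22728231 - 25813) = 1/(-586772992919/22728231) = -22728231/586772992919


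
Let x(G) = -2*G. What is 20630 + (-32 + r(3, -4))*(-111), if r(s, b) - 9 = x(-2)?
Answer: 22739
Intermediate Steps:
r(s, b) = 13 (r(s, b) = 9 - 2*(-2) = 9 + 4 = 13)
20630 + (-32 + r(3, -4))*(-111) = 20630 + (-32 + 13)*(-111) = 20630 - 19*(-111) = 20630 + 2109 = 22739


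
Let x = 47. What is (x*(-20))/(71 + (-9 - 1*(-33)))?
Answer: -188/19 ≈ -9.8947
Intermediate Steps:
(x*(-20))/(71 + (-9 - 1*(-33))) = (47*(-20))/(71 + (-9 - 1*(-33))) = -940/(71 + (-9 + 33)) = -940/(71 + 24) = -940/95 = -940*1/95 = -188/19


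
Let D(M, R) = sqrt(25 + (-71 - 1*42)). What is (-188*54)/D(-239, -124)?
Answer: 2538*I*sqrt(22)/11 ≈ 1082.2*I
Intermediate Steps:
D(M, R) = 2*I*sqrt(22) (D(M, R) = sqrt(25 + (-71 - 42)) = sqrt(25 - 113) = sqrt(-88) = 2*I*sqrt(22))
(-188*54)/D(-239, -124) = (-188*54)/((2*I*sqrt(22))) = -(-2538)*I*sqrt(22)/11 = 2538*I*sqrt(22)/11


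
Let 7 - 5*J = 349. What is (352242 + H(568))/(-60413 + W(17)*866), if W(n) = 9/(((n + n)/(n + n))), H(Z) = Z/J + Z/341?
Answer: -20539196170/3068266509 ≈ -6.6941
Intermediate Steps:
J = -342/5 (J = 7/5 - 1/5*349 = 7/5 - 349/5 = -342/5 ≈ -68.400)
H(Z) = -1363*Z/116622 (H(Z) = Z/(-342/5) + Z/341 = Z*(-5/342) + Z*(1/341) = -5*Z/342 + Z/341 = -1363*Z/116622)
W(n) = 9 (W(n) = 9/(((2*n)/((2*n)))) = 9/(((2*n)*(1/(2*n)))) = 9/1 = 9*1 = 9)
(352242 + H(568))/(-60413 + W(17)*866) = (352242 - 1363/116622*568)/(-60413 + 9*866) = (352242 - 387092/58311)/(-60413 + 7794) = (20539196170/58311)/(-52619) = (20539196170/58311)*(-1/52619) = -20539196170/3068266509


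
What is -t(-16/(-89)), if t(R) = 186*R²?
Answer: -47616/7921 ≈ -6.0114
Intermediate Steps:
-t(-16/(-89)) = -186*(-16/(-89))² = -186*(-16*(-1/89))² = -186*(16/89)² = -186*256/7921 = -1*47616/7921 = -47616/7921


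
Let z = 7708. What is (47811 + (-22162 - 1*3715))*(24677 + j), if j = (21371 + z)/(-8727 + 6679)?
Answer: 553936776239/1024 ≈ 5.4095e+8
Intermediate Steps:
j = -29079/2048 (j = (21371 + 7708)/(-8727 + 6679) = 29079/(-2048) = 29079*(-1/2048) = -29079/2048 ≈ -14.199)
(47811 + (-22162 - 1*3715))*(24677 + j) = (47811 + (-22162 - 1*3715))*(24677 - 29079/2048) = (47811 + (-22162 - 3715))*(50509417/2048) = (47811 - 25877)*(50509417/2048) = 21934*(50509417/2048) = 553936776239/1024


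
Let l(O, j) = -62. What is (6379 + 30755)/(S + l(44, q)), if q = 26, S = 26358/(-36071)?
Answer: -669730257/1131380 ≈ -591.96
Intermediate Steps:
S = -26358/36071 (S = 26358*(-1/36071) = -26358/36071 ≈ -0.73073)
(6379 + 30755)/(S + l(44, q)) = (6379 + 30755)/(-26358/36071 - 62) = 37134/(-2262760/36071) = 37134*(-36071/2262760) = -669730257/1131380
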